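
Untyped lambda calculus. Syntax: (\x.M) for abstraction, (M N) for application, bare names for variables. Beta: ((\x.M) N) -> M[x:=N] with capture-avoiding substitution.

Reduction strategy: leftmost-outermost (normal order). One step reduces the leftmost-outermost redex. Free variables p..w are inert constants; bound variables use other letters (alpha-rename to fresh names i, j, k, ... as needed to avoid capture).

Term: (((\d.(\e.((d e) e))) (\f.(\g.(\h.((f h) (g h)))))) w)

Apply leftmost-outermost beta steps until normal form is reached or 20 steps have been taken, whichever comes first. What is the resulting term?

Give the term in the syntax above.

Answer: (\h.((w h) (w h)))

Derivation:
Step 0: (((\d.(\e.((d e) e))) (\f.(\g.(\h.((f h) (g h)))))) w)
Step 1: ((\e.(((\f.(\g.(\h.((f h) (g h))))) e) e)) w)
Step 2: (((\f.(\g.(\h.((f h) (g h))))) w) w)
Step 3: ((\g.(\h.((w h) (g h)))) w)
Step 4: (\h.((w h) (w h)))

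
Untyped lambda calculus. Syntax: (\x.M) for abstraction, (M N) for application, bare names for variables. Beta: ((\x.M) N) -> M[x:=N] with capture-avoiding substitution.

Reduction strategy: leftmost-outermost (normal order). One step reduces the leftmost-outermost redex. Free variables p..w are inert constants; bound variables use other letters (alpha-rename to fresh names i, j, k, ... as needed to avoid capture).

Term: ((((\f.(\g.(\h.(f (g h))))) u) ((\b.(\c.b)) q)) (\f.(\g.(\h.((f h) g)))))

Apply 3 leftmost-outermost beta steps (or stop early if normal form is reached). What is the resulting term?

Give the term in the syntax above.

Answer: (u (((\b.(\c.b)) q) (\f.(\g.(\h.((f h) g))))))

Derivation:
Step 0: ((((\f.(\g.(\h.(f (g h))))) u) ((\b.(\c.b)) q)) (\f.(\g.(\h.((f h) g)))))
Step 1: (((\g.(\h.(u (g h)))) ((\b.(\c.b)) q)) (\f.(\g.(\h.((f h) g)))))
Step 2: ((\h.(u (((\b.(\c.b)) q) h))) (\f.(\g.(\h.((f h) g)))))
Step 3: (u (((\b.(\c.b)) q) (\f.(\g.(\h.((f h) g))))))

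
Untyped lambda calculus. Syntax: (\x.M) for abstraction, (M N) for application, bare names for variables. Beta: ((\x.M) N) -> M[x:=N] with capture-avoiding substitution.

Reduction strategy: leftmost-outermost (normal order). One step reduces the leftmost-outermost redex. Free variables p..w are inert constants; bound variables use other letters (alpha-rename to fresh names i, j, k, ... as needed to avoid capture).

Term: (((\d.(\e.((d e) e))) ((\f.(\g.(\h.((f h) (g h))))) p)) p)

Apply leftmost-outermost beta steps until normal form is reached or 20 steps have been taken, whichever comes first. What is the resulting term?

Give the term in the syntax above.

Step 0: (((\d.(\e.((d e) e))) ((\f.(\g.(\h.((f h) (g h))))) p)) p)
Step 1: ((\e.((((\f.(\g.(\h.((f h) (g h))))) p) e) e)) p)
Step 2: ((((\f.(\g.(\h.((f h) (g h))))) p) p) p)
Step 3: (((\g.(\h.((p h) (g h)))) p) p)
Step 4: ((\h.((p h) (p h))) p)
Step 5: ((p p) (p p))

Answer: ((p p) (p p))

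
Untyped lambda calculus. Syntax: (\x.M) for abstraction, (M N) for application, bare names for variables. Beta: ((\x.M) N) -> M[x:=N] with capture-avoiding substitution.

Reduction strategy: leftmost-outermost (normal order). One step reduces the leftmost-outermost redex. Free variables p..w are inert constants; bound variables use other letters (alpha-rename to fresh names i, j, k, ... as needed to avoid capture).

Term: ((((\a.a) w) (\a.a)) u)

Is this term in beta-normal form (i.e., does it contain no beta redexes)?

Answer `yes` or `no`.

Term: ((((\a.a) w) (\a.a)) u)
Found 1 beta redex(es).

Answer: no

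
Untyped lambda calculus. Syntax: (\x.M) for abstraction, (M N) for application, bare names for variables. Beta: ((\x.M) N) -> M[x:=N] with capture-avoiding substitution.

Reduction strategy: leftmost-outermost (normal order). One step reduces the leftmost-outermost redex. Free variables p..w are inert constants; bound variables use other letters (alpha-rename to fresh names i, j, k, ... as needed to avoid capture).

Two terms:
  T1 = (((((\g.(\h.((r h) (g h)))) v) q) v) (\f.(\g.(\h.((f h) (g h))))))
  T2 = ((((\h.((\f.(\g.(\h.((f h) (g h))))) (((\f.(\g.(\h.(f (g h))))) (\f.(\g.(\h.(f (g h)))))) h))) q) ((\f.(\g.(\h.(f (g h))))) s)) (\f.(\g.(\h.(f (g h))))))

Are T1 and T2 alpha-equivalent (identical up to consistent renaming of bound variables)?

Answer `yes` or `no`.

Answer: no

Derivation:
Term 1: (((((\g.(\h.((r h) (g h)))) v) q) v) (\f.(\g.(\h.((f h) (g h))))))
Term 2: ((((\h.((\f.(\g.(\h.((f h) (g h))))) (((\f.(\g.(\h.(f (g h))))) (\f.(\g.(\h.(f (g h)))))) h))) q) ((\f.(\g.(\h.(f (g h))))) s)) (\f.(\g.(\h.(f (g h))))))
Alpha-equivalence: compare structure up to binder renaming.
Result: False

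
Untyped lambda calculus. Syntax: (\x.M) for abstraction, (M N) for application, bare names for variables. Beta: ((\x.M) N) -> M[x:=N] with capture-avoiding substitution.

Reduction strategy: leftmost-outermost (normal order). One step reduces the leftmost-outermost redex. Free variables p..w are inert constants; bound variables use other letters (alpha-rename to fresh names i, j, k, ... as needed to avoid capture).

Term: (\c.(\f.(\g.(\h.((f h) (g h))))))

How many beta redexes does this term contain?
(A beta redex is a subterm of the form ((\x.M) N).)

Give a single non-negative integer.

Answer: 0

Derivation:
Term: (\c.(\f.(\g.(\h.((f h) (g h))))))
  (no redexes)
Total redexes: 0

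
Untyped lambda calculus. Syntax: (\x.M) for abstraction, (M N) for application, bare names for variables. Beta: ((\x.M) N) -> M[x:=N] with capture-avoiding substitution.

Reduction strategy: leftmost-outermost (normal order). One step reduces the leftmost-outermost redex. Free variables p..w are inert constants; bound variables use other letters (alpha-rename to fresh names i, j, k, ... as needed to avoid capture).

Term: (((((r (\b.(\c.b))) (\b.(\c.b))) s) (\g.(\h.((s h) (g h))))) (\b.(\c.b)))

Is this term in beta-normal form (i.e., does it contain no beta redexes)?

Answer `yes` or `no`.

Term: (((((r (\b.(\c.b))) (\b.(\c.b))) s) (\g.(\h.((s h) (g h))))) (\b.(\c.b)))
No beta redexes found.

Answer: yes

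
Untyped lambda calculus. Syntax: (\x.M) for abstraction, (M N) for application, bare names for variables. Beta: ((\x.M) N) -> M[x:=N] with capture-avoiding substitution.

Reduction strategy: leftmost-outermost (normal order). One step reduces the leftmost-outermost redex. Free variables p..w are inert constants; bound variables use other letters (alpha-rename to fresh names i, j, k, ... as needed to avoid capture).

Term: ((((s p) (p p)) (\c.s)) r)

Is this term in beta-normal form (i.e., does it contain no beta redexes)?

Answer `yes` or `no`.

Term: ((((s p) (p p)) (\c.s)) r)
No beta redexes found.

Answer: yes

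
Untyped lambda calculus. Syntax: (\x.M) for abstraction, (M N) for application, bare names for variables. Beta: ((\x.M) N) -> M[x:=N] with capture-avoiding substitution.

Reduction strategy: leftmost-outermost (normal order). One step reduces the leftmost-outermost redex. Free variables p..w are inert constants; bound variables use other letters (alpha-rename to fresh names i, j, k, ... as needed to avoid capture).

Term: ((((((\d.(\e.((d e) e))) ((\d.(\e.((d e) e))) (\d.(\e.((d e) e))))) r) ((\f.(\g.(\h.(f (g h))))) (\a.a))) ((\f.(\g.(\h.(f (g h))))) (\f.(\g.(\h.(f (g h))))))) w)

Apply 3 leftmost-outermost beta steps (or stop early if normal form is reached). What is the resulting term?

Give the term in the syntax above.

Answer: ((((((\e.(((\d.(\e.((d e) e))) e) e)) r) r) ((\f.(\g.(\h.(f (g h))))) (\a.a))) ((\f.(\g.(\h.(f (g h))))) (\f.(\g.(\h.(f (g h))))))) w)

Derivation:
Step 0: ((((((\d.(\e.((d e) e))) ((\d.(\e.((d e) e))) (\d.(\e.((d e) e))))) r) ((\f.(\g.(\h.(f (g h))))) (\a.a))) ((\f.(\g.(\h.(f (g h))))) (\f.(\g.(\h.(f (g h))))))) w)
Step 1: (((((\e.((((\d.(\e.((d e) e))) (\d.(\e.((d e) e)))) e) e)) r) ((\f.(\g.(\h.(f (g h))))) (\a.a))) ((\f.(\g.(\h.(f (g h))))) (\f.(\g.(\h.(f (g h))))))) w)
Step 2: (((((((\d.(\e.((d e) e))) (\d.(\e.((d e) e)))) r) r) ((\f.(\g.(\h.(f (g h))))) (\a.a))) ((\f.(\g.(\h.(f (g h))))) (\f.(\g.(\h.(f (g h))))))) w)
Step 3: ((((((\e.(((\d.(\e.((d e) e))) e) e)) r) r) ((\f.(\g.(\h.(f (g h))))) (\a.a))) ((\f.(\g.(\h.(f (g h))))) (\f.(\g.(\h.(f (g h))))))) w)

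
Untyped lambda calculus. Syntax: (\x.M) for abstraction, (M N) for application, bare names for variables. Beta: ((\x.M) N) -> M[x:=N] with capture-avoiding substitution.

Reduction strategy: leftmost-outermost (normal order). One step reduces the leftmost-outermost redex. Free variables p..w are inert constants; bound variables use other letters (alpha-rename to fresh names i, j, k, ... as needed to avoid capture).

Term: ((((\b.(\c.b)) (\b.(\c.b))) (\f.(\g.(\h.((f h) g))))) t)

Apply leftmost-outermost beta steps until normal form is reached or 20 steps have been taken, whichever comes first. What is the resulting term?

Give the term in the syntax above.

Answer: (\c.t)

Derivation:
Step 0: ((((\b.(\c.b)) (\b.(\c.b))) (\f.(\g.(\h.((f h) g))))) t)
Step 1: (((\c.(\b.(\c.b))) (\f.(\g.(\h.((f h) g))))) t)
Step 2: ((\b.(\c.b)) t)
Step 3: (\c.t)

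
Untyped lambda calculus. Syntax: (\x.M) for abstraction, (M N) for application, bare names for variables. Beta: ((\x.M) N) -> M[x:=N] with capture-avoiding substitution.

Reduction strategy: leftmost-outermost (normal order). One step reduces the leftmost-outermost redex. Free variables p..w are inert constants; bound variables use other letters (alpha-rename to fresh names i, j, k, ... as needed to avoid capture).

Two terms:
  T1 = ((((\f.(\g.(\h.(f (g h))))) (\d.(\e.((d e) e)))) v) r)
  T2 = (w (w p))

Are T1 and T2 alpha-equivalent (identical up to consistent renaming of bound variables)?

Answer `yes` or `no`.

Term 1: ((((\f.(\g.(\h.(f (g h))))) (\d.(\e.((d e) e)))) v) r)
Term 2: (w (w p))
Alpha-equivalence: compare structure up to binder renaming.
Result: False

Answer: no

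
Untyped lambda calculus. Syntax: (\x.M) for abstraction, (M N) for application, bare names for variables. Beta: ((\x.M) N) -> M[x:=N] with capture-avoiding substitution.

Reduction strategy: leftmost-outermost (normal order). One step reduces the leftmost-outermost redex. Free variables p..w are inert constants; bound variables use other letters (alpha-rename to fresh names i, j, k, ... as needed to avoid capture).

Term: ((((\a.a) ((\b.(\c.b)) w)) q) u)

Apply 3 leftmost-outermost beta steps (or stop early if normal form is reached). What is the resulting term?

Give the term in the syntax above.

Answer: (w u)

Derivation:
Step 0: ((((\a.a) ((\b.(\c.b)) w)) q) u)
Step 1: ((((\b.(\c.b)) w) q) u)
Step 2: (((\c.w) q) u)
Step 3: (w u)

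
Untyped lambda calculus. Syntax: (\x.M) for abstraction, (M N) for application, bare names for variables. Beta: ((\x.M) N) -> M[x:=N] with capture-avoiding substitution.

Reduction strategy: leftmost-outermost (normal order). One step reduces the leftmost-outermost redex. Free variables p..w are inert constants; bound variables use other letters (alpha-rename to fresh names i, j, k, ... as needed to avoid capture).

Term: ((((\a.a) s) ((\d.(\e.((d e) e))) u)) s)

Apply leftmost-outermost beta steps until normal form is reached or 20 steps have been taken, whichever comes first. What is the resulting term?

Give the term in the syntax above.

Answer: ((s (\e.((u e) e))) s)

Derivation:
Step 0: ((((\a.a) s) ((\d.(\e.((d e) e))) u)) s)
Step 1: ((s ((\d.(\e.((d e) e))) u)) s)
Step 2: ((s (\e.((u e) e))) s)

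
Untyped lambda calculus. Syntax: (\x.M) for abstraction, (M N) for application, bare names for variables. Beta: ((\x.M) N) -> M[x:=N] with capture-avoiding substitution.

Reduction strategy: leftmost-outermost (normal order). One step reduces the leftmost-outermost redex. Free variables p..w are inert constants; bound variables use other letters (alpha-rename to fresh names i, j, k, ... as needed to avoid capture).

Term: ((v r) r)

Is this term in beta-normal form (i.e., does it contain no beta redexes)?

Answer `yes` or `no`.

Answer: yes

Derivation:
Term: ((v r) r)
No beta redexes found.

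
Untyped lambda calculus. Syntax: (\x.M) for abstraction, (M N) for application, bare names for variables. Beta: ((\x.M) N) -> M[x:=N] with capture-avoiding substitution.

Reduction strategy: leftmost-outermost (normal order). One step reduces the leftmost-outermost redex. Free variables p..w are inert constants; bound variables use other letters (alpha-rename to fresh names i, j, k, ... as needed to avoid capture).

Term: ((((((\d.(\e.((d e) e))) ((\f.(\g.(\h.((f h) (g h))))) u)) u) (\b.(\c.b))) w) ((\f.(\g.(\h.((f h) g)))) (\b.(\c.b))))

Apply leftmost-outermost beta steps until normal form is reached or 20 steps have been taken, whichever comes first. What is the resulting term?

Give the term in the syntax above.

Step 0: ((((((\d.(\e.((d e) e))) ((\f.(\g.(\h.((f h) (g h))))) u)) u) (\b.(\c.b))) w) ((\f.(\g.(\h.((f h) g)))) (\b.(\c.b))))
Step 1: (((((\e.((((\f.(\g.(\h.((f h) (g h))))) u) e) e)) u) (\b.(\c.b))) w) ((\f.(\g.(\h.((f h) g)))) (\b.(\c.b))))
Step 2: (((((((\f.(\g.(\h.((f h) (g h))))) u) u) u) (\b.(\c.b))) w) ((\f.(\g.(\h.((f h) g)))) (\b.(\c.b))))
Step 3: ((((((\g.(\h.((u h) (g h)))) u) u) (\b.(\c.b))) w) ((\f.(\g.(\h.((f h) g)))) (\b.(\c.b))))
Step 4: (((((\h.((u h) (u h))) u) (\b.(\c.b))) w) ((\f.(\g.(\h.((f h) g)))) (\b.(\c.b))))
Step 5: (((((u u) (u u)) (\b.(\c.b))) w) ((\f.(\g.(\h.((f h) g)))) (\b.(\c.b))))
Step 6: (((((u u) (u u)) (\b.(\c.b))) w) (\g.(\h.(((\b.(\c.b)) h) g))))
Step 7: (((((u u) (u u)) (\b.(\c.b))) w) (\g.(\h.((\c.h) g))))
Step 8: (((((u u) (u u)) (\b.(\c.b))) w) (\g.(\h.h)))

Answer: (((((u u) (u u)) (\b.(\c.b))) w) (\g.(\h.h)))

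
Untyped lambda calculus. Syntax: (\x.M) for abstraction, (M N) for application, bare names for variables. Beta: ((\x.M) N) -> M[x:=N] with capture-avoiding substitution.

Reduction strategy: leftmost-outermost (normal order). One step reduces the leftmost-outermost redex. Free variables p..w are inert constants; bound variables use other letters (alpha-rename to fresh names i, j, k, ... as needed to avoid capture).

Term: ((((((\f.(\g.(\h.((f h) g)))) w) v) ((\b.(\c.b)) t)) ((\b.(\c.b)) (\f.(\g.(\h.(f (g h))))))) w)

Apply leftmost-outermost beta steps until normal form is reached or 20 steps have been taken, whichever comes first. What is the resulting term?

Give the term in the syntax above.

Answer: ((((w (\c.t)) v) (\c.(\f.(\g.(\h.(f (g h))))))) w)

Derivation:
Step 0: ((((((\f.(\g.(\h.((f h) g)))) w) v) ((\b.(\c.b)) t)) ((\b.(\c.b)) (\f.(\g.(\h.(f (g h))))))) w)
Step 1: (((((\g.(\h.((w h) g))) v) ((\b.(\c.b)) t)) ((\b.(\c.b)) (\f.(\g.(\h.(f (g h))))))) w)
Step 2: ((((\h.((w h) v)) ((\b.(\c.b)) t)) ((\b.(\c.b)) (\f.(\g.(\h.(f (g h))))))) w)
Step 3: ((((w ((\b.(\c.b)) t)) v) ((\b.(\c.b)) (\f.(\g.(\h.(f (g h))))))) w)
Step 4: ((((w (\c.t)) v) ((\b.(\c.b)) (\f.(\g.(\h.(f (g h))))))) w)
Step 5: ((((w (\c.t)) v) (\c.(\f.(\g.(\h.(f (g h))))))) w)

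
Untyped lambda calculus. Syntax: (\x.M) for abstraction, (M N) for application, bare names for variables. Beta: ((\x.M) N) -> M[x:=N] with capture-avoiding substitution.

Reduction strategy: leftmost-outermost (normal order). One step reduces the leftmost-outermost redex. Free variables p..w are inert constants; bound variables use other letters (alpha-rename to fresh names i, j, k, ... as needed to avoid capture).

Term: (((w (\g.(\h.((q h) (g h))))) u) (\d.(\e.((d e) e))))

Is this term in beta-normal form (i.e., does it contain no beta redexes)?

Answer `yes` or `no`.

Term: (((w (\g.(\h.((q h) (g h))))) u) (\d.(\e.((d e) e))))
No beta redexes found.

Answer: yes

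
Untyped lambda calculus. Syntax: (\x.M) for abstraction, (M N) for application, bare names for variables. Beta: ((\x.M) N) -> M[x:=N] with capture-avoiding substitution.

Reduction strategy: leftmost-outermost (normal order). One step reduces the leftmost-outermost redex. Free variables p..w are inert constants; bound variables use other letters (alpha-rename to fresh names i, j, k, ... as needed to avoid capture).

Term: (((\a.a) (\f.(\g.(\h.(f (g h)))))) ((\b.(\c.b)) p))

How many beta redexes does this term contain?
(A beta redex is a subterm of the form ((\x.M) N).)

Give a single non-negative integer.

Term: (((\a.a) (\f.(\g.(\h.(f (g h)))))) ((\b.(\c.b)) p))
  Redex: ((\a.a) (\f.(\g.(\h.(f (g h))))))
  Redex: ((\b.(\c.b)) p)
Total redexes: 2

Answer: 2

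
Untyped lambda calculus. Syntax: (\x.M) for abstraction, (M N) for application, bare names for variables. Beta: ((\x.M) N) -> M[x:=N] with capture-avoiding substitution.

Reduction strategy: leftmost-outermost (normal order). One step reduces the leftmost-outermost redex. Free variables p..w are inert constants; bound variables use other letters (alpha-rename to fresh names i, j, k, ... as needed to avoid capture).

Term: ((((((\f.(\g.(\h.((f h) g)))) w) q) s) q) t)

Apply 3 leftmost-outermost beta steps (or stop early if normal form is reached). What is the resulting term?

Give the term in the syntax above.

Step 0: ((((((\f.(\g.(\h.((f h) g)))) w) q) s) q) t)
Step 1: (((((\g.(\h.((w h) g))) q) s) q) t)
Step 2: ((((\h.((w h) q)) s) q) t)
Step 3: ((((w s) q) q) t)

Answer: ((((w s) q) q) t)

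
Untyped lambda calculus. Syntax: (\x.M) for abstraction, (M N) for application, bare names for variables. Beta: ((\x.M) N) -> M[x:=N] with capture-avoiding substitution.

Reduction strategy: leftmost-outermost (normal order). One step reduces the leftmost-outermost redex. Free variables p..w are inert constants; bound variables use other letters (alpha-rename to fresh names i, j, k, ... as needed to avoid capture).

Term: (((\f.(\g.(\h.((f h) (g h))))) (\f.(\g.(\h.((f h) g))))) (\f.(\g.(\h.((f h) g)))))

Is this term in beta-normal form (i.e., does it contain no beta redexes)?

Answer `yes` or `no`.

Answer: no

Derivation:
Term: (((\f.(\g.(\h.((f h) (g h))))) (\f.(\g.(\h.((f h) g))))) (\f.(\g.(\h.((f h) g)))))
Found 1 beta redex(es).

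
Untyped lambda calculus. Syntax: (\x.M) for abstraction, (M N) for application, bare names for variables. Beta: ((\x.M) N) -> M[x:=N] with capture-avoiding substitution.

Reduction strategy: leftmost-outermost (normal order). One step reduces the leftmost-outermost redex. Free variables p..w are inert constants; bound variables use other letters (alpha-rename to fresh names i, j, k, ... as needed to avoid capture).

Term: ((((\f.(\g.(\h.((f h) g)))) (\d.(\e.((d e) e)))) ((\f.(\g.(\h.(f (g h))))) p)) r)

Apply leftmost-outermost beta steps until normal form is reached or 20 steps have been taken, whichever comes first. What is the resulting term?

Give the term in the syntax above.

Answer: ((r (\g.(\h.(p (g h))))) (\g.(\h.(p (g h)))))

Derivation:
Step 0: ((((\f.(\g.(\h.((f h) g)))) (\d.(\e.((d e) e)))) ((\f.(\g.(\h.(f (g h))))) p)) r)
Step 1: (((\g.(\h.(((\d.(\e.((d e) e))) h) g))) ((\f.(\g.(\h.(f (g h))))) p)) r)
Step 2: ((\h.(((\d.(\e.((d e) e))) h) ((\f.(\g.(\h.(f (g h))))) p))) r)
Step 3: (((\d.(\e.((d e) e))) r) ((\f.(\g.(\h.(f (g h))))) p))
Step 4: ((\e.((r e) e)) ((\f.(\g.(\h.(f (g h))))) p))
Step 5: ((r ((\f.(\g.(\h.(f (g h))))) p)) ((\f.(\g.(\h.(f (g h))))) p))
Step 6: ((r (\g.(\h.(p (g h))))) ((\f.(\g.(\h.(f (g h))))) p))
Step 7: ((r (\g.(\h.(p (g h))))) (\g.(\h.(p (g h)))))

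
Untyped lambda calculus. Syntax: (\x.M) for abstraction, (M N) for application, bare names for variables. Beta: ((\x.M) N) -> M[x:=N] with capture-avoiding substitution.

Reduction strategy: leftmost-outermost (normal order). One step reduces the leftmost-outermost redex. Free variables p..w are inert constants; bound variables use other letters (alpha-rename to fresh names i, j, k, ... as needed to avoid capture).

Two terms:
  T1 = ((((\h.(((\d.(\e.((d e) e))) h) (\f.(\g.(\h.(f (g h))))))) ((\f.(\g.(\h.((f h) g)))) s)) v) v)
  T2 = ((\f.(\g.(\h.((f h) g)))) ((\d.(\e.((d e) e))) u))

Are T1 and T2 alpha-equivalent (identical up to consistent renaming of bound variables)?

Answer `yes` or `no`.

Answer: no

Derivation:
Term 1: ((((\h.(((\d.(\e.((d e) e))) h) (\f.(\g.(\h.(f (g h))))))) ((\f.(\g.(\h.((f h) g)))) s)) v) v)
Term 2: ((\f.(\g.(\h.((f h) g)))) ((\d.(\e.((d e) e))) u))
Alpha-equivalence: compare structure up to binder renaming.
Result: False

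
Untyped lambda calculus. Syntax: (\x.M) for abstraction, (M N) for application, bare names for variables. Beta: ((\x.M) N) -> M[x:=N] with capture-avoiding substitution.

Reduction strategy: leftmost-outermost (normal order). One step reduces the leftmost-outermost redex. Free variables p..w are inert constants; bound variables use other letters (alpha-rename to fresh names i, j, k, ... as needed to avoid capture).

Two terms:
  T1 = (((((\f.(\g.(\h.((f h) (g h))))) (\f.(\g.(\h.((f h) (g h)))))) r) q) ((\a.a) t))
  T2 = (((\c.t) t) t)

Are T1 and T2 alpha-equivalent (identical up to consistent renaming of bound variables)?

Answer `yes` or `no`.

Answer: no

Derivation:
Term 1: (((((\f.(\g.(\h.((f h) (g h))))) (\f.(\g.(\h.((f h) (g h)))))) r) q) ((\a.a) t))
Term 2: (((\c.t) t) t)
Alpha-equivalence: compare structure up to binder renaming.
Result: False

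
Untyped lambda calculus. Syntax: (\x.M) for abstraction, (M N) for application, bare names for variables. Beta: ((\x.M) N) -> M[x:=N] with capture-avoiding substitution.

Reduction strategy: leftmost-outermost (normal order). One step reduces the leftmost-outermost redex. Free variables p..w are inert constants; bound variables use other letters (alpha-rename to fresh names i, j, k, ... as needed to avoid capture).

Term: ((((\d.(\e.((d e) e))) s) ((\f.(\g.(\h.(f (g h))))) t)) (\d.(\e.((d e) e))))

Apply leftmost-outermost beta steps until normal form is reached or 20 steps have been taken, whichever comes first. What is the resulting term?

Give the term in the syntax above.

Answer: (((s (\g.(\h.(t (g h))))) (\g.(\h.(t (g h))))) (\d.(\e.((d e) e))))

Derivation:
Step 0: ((((\d.(\e.((d e) e))) s) ((\f.(\g.(\h.(f (g h))))) t)) (\d.(\e.((d e) e))))
Step 1: (((\e.((s e) e)) ((\f.(\g.(\h.(f (g h))))) t)) (\d.(\e.((d e) e))))
Step 2: (((s ((\f.(\g.(\h.(f (g h))))) t)) ((\f.(\g.(\h.(f (g h))))) t)) (\d.(\e.((d e) e))))
Step 3: (((s (\g.(\h.(t (g h))))) ((\f.(\g.(\h.(f (g h))))) t)) (\d.(\e.((d e) e))))
Step 4: (((s (\g.(\h.(t (g h))))) (\g.(\h.(t (g h))))) (\d.(\e.((d e) e))))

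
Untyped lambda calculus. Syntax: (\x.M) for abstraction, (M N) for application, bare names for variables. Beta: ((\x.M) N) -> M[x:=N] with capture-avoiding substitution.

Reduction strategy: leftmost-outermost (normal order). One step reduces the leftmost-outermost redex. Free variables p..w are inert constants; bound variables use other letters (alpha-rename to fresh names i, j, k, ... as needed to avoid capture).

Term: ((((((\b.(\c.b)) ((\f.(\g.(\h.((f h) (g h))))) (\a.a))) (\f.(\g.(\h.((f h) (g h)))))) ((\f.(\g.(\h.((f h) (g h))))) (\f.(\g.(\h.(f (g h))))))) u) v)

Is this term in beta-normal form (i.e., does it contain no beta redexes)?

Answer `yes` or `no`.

Answer: no

Derivation:
Term: ((((((\b.(\c.b)) ((\f.(\g.(\h.((f h) (g h))))) (\a.a))) (\f.(\g.(\h.((f h) (g h)))))) ((\f.(\g.(\h.((f h) (g h))))) (\f.(\g.(\h.(f (g h))))))) u) v)
Found 3 beta redex(es).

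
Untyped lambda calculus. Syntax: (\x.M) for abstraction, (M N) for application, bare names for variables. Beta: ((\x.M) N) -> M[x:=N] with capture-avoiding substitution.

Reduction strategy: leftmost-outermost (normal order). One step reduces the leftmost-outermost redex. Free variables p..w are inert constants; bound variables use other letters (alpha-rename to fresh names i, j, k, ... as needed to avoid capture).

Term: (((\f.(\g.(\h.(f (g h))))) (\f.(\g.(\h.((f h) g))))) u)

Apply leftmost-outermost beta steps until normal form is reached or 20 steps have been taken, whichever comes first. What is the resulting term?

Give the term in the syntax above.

Step 0: (((\f.(\g.(\h.(f (g h))))) (\f.(\g.(\h.((f h) g))))) u)
Step 1: ((\g.(\h.((\f.(\g.(\h.((f h) g)))) (g h)))) u)
Step 2: (\h.((\f.(\g.(\h.((f h) g)))) (u h)))
Step 3: (\h.(\g.(\i.(((u h) i) g))))

Answer: (\h.(\g.(\i.(((u h) i) g))))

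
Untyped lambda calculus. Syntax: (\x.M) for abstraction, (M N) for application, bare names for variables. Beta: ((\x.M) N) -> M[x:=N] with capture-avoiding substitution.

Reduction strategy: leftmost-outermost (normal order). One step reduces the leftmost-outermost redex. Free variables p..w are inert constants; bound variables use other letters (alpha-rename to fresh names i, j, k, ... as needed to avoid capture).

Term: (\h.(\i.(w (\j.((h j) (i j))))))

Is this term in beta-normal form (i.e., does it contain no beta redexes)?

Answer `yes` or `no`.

Answer: yes

Derivation:
Term: (\h.(\i.(w (\j.((h j) (i j))))))
No beta redexes found.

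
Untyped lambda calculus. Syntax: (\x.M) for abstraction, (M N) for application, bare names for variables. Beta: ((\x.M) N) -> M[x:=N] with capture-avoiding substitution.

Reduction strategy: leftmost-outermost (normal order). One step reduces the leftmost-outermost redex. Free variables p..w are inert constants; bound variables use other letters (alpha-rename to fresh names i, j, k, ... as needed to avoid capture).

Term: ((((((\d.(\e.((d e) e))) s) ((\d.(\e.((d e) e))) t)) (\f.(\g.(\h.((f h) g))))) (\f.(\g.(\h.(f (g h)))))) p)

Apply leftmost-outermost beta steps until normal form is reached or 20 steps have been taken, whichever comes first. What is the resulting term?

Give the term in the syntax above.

Step 0: ((((((\d.(\e.((d e) e))) s) ((\d.(\e.((d e) e))) t)) (\f.(\g.(\h.((f h) g))))) (\f.(\g.(\h.(f (g h)))))) p)
Step 1: (((((\e.((s e) e)) ((\d.(\e.((d e) e))) t)) (\f.(\g.(\h.((f h) g))))) (\f.(\g.(\h.(f (g h)))))) p)
Step 2: (((((s ((\d.(\e.((d e) e))) t)) ((\d.(\e.((d e) e))) t)) (\f.(\g.(\h.((f h) g))))) (\f.(\g.(\h.(f (g h)))))) p)
Step 3: (((((s (\e.((t e) e))) ((\d.(\e.((d e) e))) t)) (\f.(\g.(\h.((f h) g))))) (\f.(\g.(\h.(f (g h)))))) p)
Step 4: (((((s (\e.((t e) e))) (\e.((t e) e))) (\f.(\g.(\h.((f h) g))))) (\f.(\g.(\h.(f (g h)))))) p)

Answer: (((((s (\e.((t e) e))) (\e.((t e) e))) (\f.(\g.(\h.((f h) g))))) (\f.(\g.(\h.(f (g h)))))) p)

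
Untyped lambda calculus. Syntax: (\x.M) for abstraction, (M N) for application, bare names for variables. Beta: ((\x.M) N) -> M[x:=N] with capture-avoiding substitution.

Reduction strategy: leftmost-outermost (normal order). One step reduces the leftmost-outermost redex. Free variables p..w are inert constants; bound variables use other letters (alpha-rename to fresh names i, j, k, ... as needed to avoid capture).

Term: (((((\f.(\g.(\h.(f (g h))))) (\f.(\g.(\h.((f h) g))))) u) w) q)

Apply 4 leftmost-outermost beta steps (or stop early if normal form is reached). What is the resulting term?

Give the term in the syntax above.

Step 0: (((((\f.(\g.(\h.(f (g h))))) (\f.(\g.(\h.((f h) g))))) u) w) q)
Step 1: ((((\g.(\h.((\f.(\g.(\h.((f h) g)))) (g h)))) u) w) q)
Step 2: (((\h.((\f.(\g.(\h.((f h) g)))) (u h))) w) q)
Step 3: (((\f.(\g.(\h.((f h) g)))) (u w)) q)
Step 4: ((\g.(\h.(((u w) h) g))) q)

Answer: ((\g.(\h.(((u w) h) g))) q)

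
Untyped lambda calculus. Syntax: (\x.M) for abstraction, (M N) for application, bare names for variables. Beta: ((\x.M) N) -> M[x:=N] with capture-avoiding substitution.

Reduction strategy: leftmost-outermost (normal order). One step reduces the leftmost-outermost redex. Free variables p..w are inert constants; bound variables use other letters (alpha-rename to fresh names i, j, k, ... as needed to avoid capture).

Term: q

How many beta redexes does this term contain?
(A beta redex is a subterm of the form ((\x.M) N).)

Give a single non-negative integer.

Term: q
  (no redexes)
Total redexes: 0

Answer: 0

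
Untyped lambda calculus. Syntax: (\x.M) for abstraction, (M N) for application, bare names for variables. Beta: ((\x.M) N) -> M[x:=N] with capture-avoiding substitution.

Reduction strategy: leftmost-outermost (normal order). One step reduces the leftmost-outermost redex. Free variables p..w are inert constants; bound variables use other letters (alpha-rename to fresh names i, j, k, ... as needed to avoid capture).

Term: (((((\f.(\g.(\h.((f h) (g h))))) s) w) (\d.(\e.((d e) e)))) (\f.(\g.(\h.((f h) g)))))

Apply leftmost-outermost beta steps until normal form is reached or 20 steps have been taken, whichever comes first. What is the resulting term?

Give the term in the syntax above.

Answer: (((s (\d.(\e.((d e) e)))) (w (\d.(\e.((d e) e))))) (\f.(\g.(\h.((f h) g)))))

Derivation:
Step 0: (((((\f.(\g.(\h.((f h) (g h))))) s) w) (\d.(\e.((d e) e)))) (\f.(\g.(\h.((f h) g)))))
Step 1: ((((\g.(\h.((s h) (g h)))) w) (\d.(\e.((d e) e)))) (\f.(\g.(\h.((f h) g)))))
Step 2: (((\h.((s h) (w h))) (\d.(\e.((d e) e)))) (\f.(\g.(\h.((f h) g)))))
Step 3: (((s (\d.(\e.((d e) e)))) (w (\d.(\e.((d e) e))))) (\f.(\g.(\h.((f h) g)))))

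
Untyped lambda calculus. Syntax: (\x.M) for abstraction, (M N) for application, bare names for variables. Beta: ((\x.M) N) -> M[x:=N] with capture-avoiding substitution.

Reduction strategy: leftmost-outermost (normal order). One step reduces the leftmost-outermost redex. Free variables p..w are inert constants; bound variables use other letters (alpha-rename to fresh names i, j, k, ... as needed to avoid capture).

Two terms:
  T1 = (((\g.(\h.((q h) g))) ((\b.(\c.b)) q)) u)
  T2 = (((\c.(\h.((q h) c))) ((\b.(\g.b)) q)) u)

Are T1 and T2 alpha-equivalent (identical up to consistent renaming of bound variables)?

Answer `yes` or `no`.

Answer: yes

Derivation:
Term 1: (((\g.(\h.((q h) g))) ((\b.(\c.b)) q)) u)
Term 2: (((\c.(\h.((q h) c))) ((\b.(\g.b)) q)) u)
Alpha-equivalence: compare structure up to binder renaming.
Result: True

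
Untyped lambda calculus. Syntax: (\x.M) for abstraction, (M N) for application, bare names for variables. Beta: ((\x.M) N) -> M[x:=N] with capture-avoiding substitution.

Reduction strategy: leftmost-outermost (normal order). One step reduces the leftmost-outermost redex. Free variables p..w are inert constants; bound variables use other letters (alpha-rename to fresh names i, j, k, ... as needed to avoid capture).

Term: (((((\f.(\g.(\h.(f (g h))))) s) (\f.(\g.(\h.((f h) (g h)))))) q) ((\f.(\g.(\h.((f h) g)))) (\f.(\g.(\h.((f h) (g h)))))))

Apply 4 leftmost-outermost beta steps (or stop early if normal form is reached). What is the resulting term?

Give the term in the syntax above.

Answer: ((s (\g.(\h.((q h) (g h))))) ((\f.(\g.(\h.((f h) g)))) (\f.(\g.(\h.((f h) (g h)))))))

Derivation:
Step 0: (((((\f.(\g.(\h.(f (g h))))) s) (\f.(\g.(\h.((f h) (g h)))))) q) ((\f.(\g.(\h.((f h) g)))) (\f.(\g.(\h.((f h) (g h)))))))
Step 1: ((((\g.(\h.(s (g h)))) (\f.(\g.(\h.((f h) (g h)))))) q) ((\f.(\g.(\h.((f h) g)))) (\f.(\g.(\h.((f h) (g h)))))))
Step 2: (((\h.(s ((\f.(\g.(\h.((f h) (g h))))) h))) q) ((\f.(\g.(\h.((f h) g)))) (\f.(\g.(\h.((f h) (g h)))))))
Step 3: ((s ((\f.(\g.(\h.((f h) (g h))))) q)) ((\f.(\g.(\h.((f h) g)))) (\f.(\g.(\h.((f h) (g h)))))))
Step 4: ((s (\g.(\h.((q h) (g h))))) ((\f.(\g.(\h.((f h) g)))) (\f.(\g.(\h.((f h) (g h)))))))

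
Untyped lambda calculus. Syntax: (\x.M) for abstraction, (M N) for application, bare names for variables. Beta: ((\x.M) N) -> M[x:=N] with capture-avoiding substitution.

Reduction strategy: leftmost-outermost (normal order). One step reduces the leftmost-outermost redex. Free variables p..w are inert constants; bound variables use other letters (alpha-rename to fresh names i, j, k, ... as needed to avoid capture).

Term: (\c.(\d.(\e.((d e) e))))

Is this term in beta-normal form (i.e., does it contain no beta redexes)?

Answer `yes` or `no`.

Term: (\c.(\d.(\e.((d e) e))))
No beta redexes found.

Answer: yes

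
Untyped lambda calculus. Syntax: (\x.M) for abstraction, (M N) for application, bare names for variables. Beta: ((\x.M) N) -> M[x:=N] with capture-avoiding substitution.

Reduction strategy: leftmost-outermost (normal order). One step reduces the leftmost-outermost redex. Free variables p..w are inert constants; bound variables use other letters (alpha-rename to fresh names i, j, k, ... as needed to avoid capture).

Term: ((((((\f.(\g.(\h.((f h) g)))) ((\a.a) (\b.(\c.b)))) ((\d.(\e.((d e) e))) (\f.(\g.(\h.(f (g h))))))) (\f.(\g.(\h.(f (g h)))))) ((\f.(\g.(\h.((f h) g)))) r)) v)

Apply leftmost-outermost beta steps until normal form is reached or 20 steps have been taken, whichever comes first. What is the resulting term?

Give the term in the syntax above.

Step 0: ((((((\f.(\g.(\h.((f h) g)))) ((\a.a) (\b.(\c.b)))) ((\d.(\e.((d e) e))) (\f.(\g.(\h.(f (g h))))))) (\f.(\g.(\h.(f (g h)))))) ((\f.(\g.(\h.((f h) g)))) r)) v)
Step 1: (((((\g.(\h.((((\a.a) (\b.(\c.b))) h) g))) ((\d.(\e.((d e) e))) (\f.(\g.(\h.(f (g h))))))) (\f.(\g.(\h.(f (g h)))))) ((\f.(\g.(\h.((f h) g)))) r)) v)
Step 2: ((((\h.((((\a.a) (\b.(\c.b))) h) ((\d.(\e.((d e) e))) (\f.(\g.(\h.(f (g h)))))))) (\f.(\g.(\h.(f (g h)))))) ((\f.(\g.(\h.((f h) g)))) r)) v)
Step 3: ((((((\a.a) (\b.(\c.b))) (\f.(\g.(\h.(f (g h)))))) ((\d.(\e.((d e) e))) (\f.(\g.(\h.(f (g h))))))) ((\f.(\g.(\h.((f h) g)))) r)) v)
Step 4: (((((\b.(\c.b)) (\f.(\g.(\h.(f (g h)))))) ((\d.(\e.((d e) e))) (\f.(\g.(\h.(f (g h))))))) ((\f.(\g.(\h.((f h) g)))) r)) v)
Step 5: ((((\c.(\f.(\g.(\h.(f (g h)))))) ((\d.(\e.((d e) e))) (\f.(\g.(\h.(f (g h))))))) ((\f.(\g.(\h.((f h) g)))) r)) v)
Step 6: (((\f.(\g.(\h.(f (g h))))) ((\f.(\g.(\h.((f h) g)))) r)) v)
Step 7: ((\g.(\h.(((\f.(\g.(\h.((f h) g)))) r) (g h)))) v)
Step 8: (\h.(((\f.(\g.(\h.((f h) g)))) r) (v h)))
Step 9: (\h.((\g.(\h.((r h) g))) (v h)))
Step 10: (\h.(\i.((r i) (v h))))

Answer: (\h.(\i.((r i) (v h))))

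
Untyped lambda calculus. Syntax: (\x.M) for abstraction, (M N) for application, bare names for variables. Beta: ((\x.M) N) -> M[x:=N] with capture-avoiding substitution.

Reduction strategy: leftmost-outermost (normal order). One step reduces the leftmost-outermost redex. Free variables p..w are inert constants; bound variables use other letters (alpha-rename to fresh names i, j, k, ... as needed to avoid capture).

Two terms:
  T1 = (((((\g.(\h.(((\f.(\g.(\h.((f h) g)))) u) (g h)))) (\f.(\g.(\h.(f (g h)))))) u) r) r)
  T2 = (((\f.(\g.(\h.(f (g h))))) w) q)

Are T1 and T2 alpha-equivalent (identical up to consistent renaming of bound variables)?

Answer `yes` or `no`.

Term 1: (((((\g.(\h.(((\f.(\g.(\h.((f h) g)))) u) (g h)))) (\f.(\g.(\h.(f (g h)))))) u) r) r)
Term 2: (((\f.(\g.(\h.(f (g h))))) w) q)
Alpha-equivalence: compare structure up to binder renaming.
Result: False

Answer: no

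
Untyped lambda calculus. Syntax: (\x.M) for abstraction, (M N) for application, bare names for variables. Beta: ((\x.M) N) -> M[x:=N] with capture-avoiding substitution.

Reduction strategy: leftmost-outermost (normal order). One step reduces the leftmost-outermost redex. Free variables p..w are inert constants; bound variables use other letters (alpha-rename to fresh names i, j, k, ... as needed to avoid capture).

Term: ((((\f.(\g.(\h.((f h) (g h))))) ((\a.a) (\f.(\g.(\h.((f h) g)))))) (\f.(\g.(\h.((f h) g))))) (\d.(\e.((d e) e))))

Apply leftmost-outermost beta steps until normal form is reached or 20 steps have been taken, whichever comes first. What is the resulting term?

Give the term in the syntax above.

Answer: (\h.((h (\g.(\h.((h g) g)))) (\g.(\h.((h g) g)))))

Derivation:
Step 0: ((((\f.(\g.(\h.((f h) (g h))))) ((\a.a) (\f.(\g.(\h.((f h) g)))))) (\f.(\g.(\h.((f h) g))))) (\d.(\e.((d e) e))))
Step 1: (((\g.(\h.((((\a.a) (\f.(\g.(\h.((f h) g))))) h) (g h)))) (\f.(\g.(\h.((f h) g))))) (\d.(\e.((d e) e))))
Step 2: ((\h.((((\a.a) (\f.(\g.(\h.((f h) g))))) h) ((\f.(\g.(\h.((f h) g)))) h))) (\d.(\e.((d e) e))))
Step 3: ((((\a.a) (\f.(\g.(\h.((f h) g))))) (\d.(\e.((d e) e)))) ((\f.(\g.(\h.((f h) g)))) (\d.(\e.((d e) e)))))
Step 4: (((\f.(\g.(\h.((f h) g)))) (\d.(\e.((d e) e)))) ((\f.(\g.(\h.((f h) g)))) (\d.(\e.((d e) e)))))
Step 5: ((\g.(\h.(((\d.(\e.((d e) e))) h) g))) ((\f.(\g.(\h.((f h) g)))) (\d.(\e.((d e) e)))))
Step 6: (\h.(((\d.(\e.((d e) e))) h) ((\f.(\g.(\h.((f h) g)))) (\d.(\e.((d e) e))))))
Step 7: (\h.((\e.((h e) e)) ((\f.(\g.(\h.((f h) g)))) (\d.(\e.((d e) e))))))
Step 8: (\h.((h ((\f.(\g.(\h.((f h) g)))) (\d.(\e.((d e) e))))) ((\f.(\g.(\h.((f h) g)))) (\d.(\e.((d e) e))))))
Step 9: (\h.((h (\g.(\h.(((\d.(\e.((d e) e))) h) g)))) ((\f.(\g.(\h.((f h) g)))) (\d.(\e.((d e) e))))))
Step 10: (\h.((h (\g.(\h.((\e.((h e) e)) g)))) ((\f.(\g.(\h.((f h) g)))) (\d.(\e.((d e) e))))))
Step 11: (\h.((h (\g.(\h.((h g) g)))) ((\f.(\g.(\h.((f h) g)))) (\d.(\e.((d e) e))))))
Step 12: (\h.((h (\g.(\h.((h g) g)))) (\g.(\h.(((\d.(\e.((d e) e))) h) g)))))
Step 13: (\h.((h (\g.(\h.((h g) g)))) (\g.(\h.((\e.((h e) e)) g)))))
Step 14: (\h.((h (\g.(\h.((h g) g)))) (\g.(\h.((h g) g)))))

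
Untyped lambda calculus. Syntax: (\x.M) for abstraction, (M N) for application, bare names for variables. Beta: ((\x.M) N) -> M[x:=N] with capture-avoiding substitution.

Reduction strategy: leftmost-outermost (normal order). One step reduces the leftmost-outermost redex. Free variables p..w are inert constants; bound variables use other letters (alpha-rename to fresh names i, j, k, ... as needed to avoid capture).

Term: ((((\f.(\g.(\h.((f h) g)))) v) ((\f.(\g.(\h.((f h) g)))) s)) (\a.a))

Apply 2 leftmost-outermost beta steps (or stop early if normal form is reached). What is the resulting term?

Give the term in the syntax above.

Answer: ((\h.((v h) ((\f.(\g.(\h.((f h) g)))) s))) (\a.a))

Derivation:
Step 0: ((((\f.(\g.(\h.((f h) g)))) v) ((\f.(\g.(\h.((f h) g)))) s)) (\a.a))
Step 1: (((\g.(\h.((v h) g))) ((\f.(\g.(\h.((f h) g)))) s)) (\a.a))
Step 2: ((\h.((v h) ((\f.(\g.(\h.((f h) g)))) s))) (\a.a))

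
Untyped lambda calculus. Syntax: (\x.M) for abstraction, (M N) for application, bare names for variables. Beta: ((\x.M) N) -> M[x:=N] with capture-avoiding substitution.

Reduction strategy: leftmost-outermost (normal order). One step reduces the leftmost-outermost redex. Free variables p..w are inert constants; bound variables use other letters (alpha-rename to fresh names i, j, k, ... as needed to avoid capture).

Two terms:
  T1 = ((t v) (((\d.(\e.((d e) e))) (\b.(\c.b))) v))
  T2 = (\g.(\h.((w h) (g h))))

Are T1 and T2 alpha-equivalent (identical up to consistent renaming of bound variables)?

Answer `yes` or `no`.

Term 1: ((t v) (((\d.(\e.((d e) e))) (\b.(\c.b))) v))
Term 2: (\g.(\h.((w h) (g h))))
Alpha-equivalence: compare structure up to binder renaming.
Result: False

Answer: no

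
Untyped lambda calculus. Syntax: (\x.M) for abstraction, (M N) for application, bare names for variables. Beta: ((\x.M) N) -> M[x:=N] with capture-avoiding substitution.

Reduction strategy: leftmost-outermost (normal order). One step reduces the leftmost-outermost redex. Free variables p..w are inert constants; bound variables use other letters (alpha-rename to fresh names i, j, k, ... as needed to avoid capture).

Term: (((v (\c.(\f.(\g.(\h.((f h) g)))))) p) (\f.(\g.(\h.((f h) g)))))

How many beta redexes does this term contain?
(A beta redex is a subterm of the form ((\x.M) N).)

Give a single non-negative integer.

Answer: 0

Derivation:
Term: (((v (\c.(\f.(\g.(\h.((f h) g)))))) p) (\f.(\g.(\h.((f h) g)))))
  (no redexes)
Total redexes: 0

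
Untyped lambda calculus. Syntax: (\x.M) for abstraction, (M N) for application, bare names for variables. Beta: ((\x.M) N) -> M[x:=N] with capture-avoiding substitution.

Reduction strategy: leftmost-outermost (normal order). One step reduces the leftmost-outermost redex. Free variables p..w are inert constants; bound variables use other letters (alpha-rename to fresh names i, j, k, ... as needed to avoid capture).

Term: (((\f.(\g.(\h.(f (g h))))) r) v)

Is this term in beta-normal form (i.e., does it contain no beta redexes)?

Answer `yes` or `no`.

Term: (((\f.(\g.(\h.(f (g h))))) r) v)
Found 1 beta redex(es).

Answer: no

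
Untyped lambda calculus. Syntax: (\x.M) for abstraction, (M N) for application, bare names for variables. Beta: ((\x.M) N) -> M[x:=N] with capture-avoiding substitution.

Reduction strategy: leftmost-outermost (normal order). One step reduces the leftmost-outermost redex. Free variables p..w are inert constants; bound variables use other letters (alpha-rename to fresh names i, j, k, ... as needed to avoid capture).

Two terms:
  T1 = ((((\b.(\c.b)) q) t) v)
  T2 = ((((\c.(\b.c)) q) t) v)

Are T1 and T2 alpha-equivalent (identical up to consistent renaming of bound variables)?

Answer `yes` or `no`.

Answer: yes

Derivation:
Term 1: ((((\b.(\c.b)) q) t) v)
Term 2: ((((\c.(\b.c)) q) t) v)
Alpha-equivalence: compare structure up to binder renaming.
Result: True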